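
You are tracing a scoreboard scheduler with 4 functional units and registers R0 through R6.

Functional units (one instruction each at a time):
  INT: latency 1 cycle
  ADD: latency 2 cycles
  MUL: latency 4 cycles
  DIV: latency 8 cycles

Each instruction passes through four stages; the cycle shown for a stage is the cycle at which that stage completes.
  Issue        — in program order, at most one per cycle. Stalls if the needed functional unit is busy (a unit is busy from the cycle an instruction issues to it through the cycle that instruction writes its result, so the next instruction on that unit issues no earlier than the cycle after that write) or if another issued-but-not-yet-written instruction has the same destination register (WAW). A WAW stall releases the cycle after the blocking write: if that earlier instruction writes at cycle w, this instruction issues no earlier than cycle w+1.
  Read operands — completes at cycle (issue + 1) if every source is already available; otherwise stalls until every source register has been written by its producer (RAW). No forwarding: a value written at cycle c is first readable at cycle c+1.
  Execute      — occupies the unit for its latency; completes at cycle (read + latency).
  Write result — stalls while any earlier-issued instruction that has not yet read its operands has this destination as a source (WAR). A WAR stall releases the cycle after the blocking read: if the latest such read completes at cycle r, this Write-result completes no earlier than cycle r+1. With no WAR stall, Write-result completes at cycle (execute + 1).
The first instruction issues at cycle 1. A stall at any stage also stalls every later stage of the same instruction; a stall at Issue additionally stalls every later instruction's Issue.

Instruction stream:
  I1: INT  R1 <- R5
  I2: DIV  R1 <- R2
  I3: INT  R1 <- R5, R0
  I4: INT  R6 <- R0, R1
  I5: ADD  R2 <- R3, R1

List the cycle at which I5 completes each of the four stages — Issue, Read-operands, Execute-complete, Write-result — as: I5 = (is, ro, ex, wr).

[1] I1 issues→INT
[2] I1 reads
[3] I1 exec-done
[4] I1 writes R1
[5] I2 issues→DIV
[6] I2 reads
[14] I2 exec-done
[15] I2 writes R1
[16] I3 issues→INT
[17] I3 reads
[18] I3 exec-done
[19] I3 writes R1
[20] I4 issues→INT
[21] I4 reads; I5 issues→ADD
[22] I4 exec-done; I5 reads
[23] I4 writes R6
[24] I5 exec-done
[25] I5 writes R2

I5 = (21, 22, 24, 25)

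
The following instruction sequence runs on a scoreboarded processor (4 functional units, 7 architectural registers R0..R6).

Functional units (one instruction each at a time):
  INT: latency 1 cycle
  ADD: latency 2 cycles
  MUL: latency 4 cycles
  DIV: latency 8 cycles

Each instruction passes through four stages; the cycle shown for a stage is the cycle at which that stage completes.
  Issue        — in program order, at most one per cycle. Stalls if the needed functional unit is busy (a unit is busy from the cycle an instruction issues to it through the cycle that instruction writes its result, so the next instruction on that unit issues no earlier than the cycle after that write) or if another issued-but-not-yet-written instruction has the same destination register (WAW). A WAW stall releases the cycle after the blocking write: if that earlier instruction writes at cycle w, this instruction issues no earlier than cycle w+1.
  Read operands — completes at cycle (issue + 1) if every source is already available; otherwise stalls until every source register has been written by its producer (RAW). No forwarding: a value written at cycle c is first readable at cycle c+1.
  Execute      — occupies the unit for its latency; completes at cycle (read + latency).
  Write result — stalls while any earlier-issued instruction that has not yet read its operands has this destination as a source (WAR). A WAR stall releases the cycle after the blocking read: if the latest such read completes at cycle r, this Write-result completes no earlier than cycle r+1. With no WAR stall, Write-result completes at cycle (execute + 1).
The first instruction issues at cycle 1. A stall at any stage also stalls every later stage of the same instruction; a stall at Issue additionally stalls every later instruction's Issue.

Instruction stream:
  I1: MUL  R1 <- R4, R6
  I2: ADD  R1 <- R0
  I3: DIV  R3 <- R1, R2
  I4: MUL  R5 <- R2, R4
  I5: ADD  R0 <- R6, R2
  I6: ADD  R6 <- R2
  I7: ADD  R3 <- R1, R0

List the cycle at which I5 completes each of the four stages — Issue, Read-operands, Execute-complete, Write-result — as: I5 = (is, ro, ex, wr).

I5 = (13, 14, 16, 17)

1) issue 1, read 2, done 6, write 7
2) issue 8, read 9, done 11, write 12  <WAW R1: wait I1 write@7>
3) issue 9, read 13, done 21, write 22  <RAW R1: wait I2 write@12>
4) issue 10, read 11, done 15, write 16
5) issue 13, read 14, done 16, write 17  <struct: ADD busy until I2 writes@12>
6) issue 18, read 19, done 21, write 22  <struct: ADD busy until I5 writes@17>
7) issue 23, read 24, done 26, write 27  <struct: ADD busy until I6 writes@22>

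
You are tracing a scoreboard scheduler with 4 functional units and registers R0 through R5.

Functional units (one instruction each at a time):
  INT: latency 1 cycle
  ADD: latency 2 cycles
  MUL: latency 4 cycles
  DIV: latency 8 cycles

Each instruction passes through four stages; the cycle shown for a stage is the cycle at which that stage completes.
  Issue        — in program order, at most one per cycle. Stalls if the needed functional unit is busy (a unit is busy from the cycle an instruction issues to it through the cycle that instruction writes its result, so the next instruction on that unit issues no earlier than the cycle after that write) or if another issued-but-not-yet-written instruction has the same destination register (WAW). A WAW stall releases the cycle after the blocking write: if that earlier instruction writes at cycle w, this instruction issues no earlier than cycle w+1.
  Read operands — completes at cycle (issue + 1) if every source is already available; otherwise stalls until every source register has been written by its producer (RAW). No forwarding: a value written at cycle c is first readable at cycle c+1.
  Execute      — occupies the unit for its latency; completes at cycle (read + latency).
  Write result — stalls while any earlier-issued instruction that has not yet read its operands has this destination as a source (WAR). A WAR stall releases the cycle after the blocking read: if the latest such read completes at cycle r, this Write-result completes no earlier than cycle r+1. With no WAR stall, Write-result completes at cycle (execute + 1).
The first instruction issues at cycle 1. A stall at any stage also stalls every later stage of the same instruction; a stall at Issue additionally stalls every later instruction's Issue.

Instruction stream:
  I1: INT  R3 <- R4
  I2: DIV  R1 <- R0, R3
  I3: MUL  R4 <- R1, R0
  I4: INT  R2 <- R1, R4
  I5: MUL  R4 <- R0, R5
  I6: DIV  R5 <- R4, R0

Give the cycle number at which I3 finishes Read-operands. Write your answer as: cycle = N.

I1: IS=1 RO=2 EX=3 WR=4
I2: IS=2 RO=5 EX=13 WR=14  [RAW R3: wait I1 write@4]
I3: IS=3 RO=15 EX=19 WR=20  [RAW R1: wait I2 write@14]
I4: IS=5 RO=21 EX=22 WR=23  [struct: INT busy until I1 writes@4; RAW R4: wait I3 write@20]
I5: IS=21 RO=22 EX=26 WR=27  [struct: MUL busy until I3 writes@20]
I6: IS=22 RO=28 EX=36 WR=37  [RAW R4: wait I5 write@27]

cycle = 15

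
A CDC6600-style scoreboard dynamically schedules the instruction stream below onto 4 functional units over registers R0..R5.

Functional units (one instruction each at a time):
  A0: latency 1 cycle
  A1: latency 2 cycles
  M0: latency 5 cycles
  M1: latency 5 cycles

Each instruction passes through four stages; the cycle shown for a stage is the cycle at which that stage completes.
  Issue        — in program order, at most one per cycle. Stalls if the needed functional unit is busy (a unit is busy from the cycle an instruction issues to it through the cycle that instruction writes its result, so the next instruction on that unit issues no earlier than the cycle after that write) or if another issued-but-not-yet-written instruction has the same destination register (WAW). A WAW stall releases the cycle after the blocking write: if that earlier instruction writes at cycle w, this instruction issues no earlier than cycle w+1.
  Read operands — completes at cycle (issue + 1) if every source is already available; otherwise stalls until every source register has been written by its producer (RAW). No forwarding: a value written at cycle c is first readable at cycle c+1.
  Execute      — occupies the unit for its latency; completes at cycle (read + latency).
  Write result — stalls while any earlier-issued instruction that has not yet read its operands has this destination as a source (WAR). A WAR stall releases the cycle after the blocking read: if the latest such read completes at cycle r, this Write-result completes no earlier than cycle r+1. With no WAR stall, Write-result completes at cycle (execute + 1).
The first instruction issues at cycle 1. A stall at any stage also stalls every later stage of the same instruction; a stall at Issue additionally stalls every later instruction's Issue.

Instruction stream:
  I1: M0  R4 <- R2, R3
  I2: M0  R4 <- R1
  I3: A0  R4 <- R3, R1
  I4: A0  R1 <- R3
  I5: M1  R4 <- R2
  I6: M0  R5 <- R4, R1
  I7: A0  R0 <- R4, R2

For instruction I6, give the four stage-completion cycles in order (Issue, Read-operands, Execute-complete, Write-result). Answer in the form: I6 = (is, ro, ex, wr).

I1  is:1  ro:2  ex:7  wr:8
I2  is:9  ro:10  ex:15  wr:16  — struct: M0 busy until I1 writes@8
I3  is:17  ro:18  ex:19  wr:20  — WAW R4: wait I2 write@16
I4  is:21  ro:22  ex:23  wr:24  — struct: A0 busy until I3 writes@20
I5  is:22  ro:23  ex:28  wr:29
I6  is:23  ro:30  ex:35  wr:36  — RAW R4: wait I5 write@29
I7  is:25  ro:30  ex:31  wr:32  — struct: A0 busy until I4 writes@24, RAW R4: wait I5 write@29

I6 = (23, 30, 35, 36)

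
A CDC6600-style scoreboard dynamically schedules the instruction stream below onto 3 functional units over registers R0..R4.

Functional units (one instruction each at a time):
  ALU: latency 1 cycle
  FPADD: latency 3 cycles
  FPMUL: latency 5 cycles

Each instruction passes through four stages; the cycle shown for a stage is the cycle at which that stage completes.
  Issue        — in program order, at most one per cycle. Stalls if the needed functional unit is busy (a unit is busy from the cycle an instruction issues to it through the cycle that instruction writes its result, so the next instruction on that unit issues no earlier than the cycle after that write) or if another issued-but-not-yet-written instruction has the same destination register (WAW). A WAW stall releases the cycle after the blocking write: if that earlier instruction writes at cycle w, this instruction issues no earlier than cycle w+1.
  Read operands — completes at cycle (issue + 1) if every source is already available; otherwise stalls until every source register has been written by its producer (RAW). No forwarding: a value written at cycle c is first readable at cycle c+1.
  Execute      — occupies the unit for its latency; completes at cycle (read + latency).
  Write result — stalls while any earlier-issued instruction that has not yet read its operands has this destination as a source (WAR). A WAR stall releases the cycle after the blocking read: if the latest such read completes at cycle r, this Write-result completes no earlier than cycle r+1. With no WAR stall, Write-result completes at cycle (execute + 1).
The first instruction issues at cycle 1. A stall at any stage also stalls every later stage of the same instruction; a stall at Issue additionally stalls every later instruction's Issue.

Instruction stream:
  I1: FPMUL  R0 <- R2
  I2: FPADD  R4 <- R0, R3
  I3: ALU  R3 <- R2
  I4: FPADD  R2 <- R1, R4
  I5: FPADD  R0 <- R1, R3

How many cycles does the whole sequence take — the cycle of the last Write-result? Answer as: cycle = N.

[I1] 1/2/7/8
[I2] 2/9/12/13  (RAW R0: wait I1 write@8)
[I3] 3/4/5/10  (WAR R3: wait I2 read@9)
[I4] 14/15/18/19  (struct: FPADD busy until I2 writes@13)
[I5] 20/21/24/25  (struct: FPADD busy until I4 writes@19)

cycle = 25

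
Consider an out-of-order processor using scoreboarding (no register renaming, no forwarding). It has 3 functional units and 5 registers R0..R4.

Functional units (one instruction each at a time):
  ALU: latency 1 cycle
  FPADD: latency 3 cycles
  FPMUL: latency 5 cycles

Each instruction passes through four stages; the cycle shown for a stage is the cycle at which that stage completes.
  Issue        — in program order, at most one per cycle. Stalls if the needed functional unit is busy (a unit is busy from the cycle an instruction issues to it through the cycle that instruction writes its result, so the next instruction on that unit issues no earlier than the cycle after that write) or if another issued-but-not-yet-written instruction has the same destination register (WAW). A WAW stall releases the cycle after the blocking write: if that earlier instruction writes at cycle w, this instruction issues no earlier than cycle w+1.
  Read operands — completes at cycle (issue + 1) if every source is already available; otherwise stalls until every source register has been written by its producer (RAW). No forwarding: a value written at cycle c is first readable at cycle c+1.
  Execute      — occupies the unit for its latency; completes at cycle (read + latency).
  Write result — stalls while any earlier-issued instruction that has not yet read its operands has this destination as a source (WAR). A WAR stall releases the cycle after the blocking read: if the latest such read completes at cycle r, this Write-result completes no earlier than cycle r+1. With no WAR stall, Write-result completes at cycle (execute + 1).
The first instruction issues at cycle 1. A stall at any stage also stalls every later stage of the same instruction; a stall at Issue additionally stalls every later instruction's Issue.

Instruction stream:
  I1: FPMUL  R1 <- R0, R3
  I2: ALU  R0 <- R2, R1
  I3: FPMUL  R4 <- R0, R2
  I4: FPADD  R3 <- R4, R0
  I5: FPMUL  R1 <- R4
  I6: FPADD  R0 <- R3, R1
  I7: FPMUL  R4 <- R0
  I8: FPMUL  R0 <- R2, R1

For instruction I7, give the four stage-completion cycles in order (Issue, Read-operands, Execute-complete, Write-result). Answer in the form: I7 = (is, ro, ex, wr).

I7 = (27, 32, 37, 38)

c1: I1 issues→FPMUL
c2: I1 reads, I2 issues→ALU
c7: I1 exec-done
c8: I1 writes R1
c9: I2 reads, I3 issues→FPMUL
c10: I2 exec-done, I4 issues→FPADD
c11: I2 writes R0
c12: I3 reads
c17: I3 exec-done
c18: I3 writes R4
c19: I4 reads, I5 issues→FPMUL
c20: I5 reads
c22: I4 exec-done
c23: I4 writes R3
c24: I6 issues→FPADD
c25: I5 exec-done
c26: I5 writes R1
c27: I6 reads, I7 issues→FPMUL
c30: I6 exec-done
c31: I6 writes R0
c32: I7 reads
c37: I7 exec-done
c38: I7 writes R4
c39: I8 issues→FPMUL
c40: I8 reads
c45: I8 exec-done
c46: I8 writes R0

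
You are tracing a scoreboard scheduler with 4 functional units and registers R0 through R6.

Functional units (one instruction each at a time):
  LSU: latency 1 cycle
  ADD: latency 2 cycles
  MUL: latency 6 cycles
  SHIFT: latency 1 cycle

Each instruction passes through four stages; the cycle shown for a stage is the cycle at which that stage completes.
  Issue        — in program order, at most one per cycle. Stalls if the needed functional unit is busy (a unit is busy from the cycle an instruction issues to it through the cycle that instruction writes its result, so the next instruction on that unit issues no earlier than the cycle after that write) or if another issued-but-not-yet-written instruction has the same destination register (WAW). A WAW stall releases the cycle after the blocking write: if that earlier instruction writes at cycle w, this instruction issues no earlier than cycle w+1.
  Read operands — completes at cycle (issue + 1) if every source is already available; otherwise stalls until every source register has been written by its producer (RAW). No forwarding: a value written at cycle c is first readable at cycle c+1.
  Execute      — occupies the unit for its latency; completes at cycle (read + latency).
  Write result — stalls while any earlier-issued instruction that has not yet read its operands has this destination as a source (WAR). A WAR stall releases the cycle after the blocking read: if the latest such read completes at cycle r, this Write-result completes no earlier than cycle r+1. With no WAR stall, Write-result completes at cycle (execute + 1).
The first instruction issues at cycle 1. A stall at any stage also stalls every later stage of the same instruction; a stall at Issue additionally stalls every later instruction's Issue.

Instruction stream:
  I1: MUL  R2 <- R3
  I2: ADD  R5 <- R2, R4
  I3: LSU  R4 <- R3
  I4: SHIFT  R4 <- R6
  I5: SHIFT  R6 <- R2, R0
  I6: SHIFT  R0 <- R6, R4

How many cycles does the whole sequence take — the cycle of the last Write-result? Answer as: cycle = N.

cycle = 23

1) issue 1, read 2, done 8, write 9
2) issue 2, read 10, done 12, write 13  <RAW R2: wait I1 write@9>
3) issue 3, read 4, done 5, write 11  <WAR R4: wait I2 read@10>
4) issue 12, read 13, done 14, write 15  <WAW R4: wait I3 write@11>
5) issue 16, read 17, done 18, write 19  <struct: SHIFT busy until I4 writes@15>
6) issue 20, read 21, done 22, write 23  <struct: SHIFT busy until I5 writes@19>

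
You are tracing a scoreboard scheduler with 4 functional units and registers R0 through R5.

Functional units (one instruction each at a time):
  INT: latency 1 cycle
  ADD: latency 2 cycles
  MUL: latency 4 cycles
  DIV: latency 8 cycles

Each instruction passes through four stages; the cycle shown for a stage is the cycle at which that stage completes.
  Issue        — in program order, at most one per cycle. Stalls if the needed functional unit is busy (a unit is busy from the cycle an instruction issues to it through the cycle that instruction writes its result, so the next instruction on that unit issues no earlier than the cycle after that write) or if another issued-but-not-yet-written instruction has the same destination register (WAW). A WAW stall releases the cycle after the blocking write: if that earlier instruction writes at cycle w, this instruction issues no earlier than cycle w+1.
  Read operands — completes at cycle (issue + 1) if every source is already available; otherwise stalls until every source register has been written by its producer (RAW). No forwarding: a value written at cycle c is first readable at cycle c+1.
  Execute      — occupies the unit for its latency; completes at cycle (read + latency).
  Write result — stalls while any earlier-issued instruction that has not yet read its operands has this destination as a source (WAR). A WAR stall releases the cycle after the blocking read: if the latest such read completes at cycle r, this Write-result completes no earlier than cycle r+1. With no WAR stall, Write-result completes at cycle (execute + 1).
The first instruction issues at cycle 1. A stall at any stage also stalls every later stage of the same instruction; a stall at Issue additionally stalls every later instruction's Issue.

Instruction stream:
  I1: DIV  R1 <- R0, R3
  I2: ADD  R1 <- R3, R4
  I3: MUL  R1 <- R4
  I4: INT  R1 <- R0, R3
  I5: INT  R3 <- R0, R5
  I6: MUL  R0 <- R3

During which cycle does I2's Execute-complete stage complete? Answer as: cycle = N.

c1: issue I1 (DIV)
c2: I1 read-ops
c10: I1 finished on DIV
c11: I1→R1
c12: issue I2 (ADD)
c13: I2 read-ops
c15: I2 finished on ADD
c16: I2→R1
c17: issue I3 (MUL)
c18: I3 read-ops
c22: I3 finished on MUL
c23: I3→R1
c24: issue I4 (INT)
c25: I4 read-ops
c26: I4 finished on INT
c27: I4→R1
c28: issue I5 (INT)
c29: I5 read-ops; issue I6 (MUL)
c30: I5 finished on INT
c31: I5→R3
c32: I6 read-ops
c36: I6 finished on MUL
c37: I6→R0

cycle = 15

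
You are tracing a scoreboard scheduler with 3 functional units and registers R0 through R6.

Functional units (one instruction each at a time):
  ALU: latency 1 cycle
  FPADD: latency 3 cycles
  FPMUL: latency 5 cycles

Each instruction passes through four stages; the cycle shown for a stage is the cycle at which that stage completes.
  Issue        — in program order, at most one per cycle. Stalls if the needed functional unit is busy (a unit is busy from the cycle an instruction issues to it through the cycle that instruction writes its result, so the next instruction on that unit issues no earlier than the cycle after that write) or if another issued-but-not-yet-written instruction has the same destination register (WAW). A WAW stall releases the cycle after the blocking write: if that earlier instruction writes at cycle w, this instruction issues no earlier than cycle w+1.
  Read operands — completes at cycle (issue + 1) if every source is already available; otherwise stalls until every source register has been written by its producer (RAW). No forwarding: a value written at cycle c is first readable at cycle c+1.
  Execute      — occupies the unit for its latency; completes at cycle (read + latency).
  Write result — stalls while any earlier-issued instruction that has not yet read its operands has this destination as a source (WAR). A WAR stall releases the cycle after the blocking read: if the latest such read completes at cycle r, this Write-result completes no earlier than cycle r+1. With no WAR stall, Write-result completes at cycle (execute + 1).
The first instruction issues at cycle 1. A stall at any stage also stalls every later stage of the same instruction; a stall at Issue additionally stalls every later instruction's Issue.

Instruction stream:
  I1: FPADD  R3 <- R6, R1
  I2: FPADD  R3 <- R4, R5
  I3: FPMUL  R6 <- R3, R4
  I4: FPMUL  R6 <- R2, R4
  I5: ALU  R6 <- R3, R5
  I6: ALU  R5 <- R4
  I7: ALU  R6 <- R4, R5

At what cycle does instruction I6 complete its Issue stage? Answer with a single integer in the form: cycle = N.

I1  is:1  ro:2  ex:5  wr:6
I2  is:7  ro:8  ex:11  wr:12  — struct: FPADD busy until I1 writes@6
I3  is:8  ro:13  ex:18  wr:19  — RAW R3: wait I2 write@12
I4  is:20  ro:21  ex:26  wr:27  — struct: FPMUL busy until I3 writes@19
I5  is:28  ro:29  ex:30  wr:31  — WAW R6: wait I4 write@27
I6  is:32  ro:33  ex:34  wr:35  — struct: ALU busy until I5 writes@31
I7  is:36  ro:37  ex:38  wr:39  — struct: ALU busy until I6 writes@35

cycle = 32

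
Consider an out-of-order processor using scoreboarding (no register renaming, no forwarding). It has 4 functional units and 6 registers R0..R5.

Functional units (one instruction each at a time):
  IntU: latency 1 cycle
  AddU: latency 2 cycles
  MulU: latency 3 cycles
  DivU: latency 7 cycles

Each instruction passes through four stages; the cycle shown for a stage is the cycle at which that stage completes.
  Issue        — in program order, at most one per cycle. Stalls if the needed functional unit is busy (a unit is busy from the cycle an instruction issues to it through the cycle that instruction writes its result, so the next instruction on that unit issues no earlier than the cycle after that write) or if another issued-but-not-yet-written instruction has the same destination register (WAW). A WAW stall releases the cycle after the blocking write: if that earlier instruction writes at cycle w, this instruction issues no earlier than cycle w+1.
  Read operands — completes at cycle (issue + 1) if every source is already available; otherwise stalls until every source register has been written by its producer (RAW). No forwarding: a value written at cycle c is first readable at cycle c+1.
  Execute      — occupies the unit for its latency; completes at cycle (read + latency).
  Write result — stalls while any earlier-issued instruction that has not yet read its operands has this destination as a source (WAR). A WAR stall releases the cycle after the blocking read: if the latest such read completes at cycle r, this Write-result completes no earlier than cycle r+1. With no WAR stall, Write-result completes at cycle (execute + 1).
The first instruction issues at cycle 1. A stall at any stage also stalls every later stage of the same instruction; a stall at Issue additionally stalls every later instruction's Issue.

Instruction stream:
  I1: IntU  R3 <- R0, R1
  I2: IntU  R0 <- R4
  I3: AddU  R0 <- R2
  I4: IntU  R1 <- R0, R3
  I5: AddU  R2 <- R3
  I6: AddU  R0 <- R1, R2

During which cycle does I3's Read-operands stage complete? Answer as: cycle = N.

[1] I1 dispatched to IntU
[2] I1 operands ready
[3] I1 complete
[4] R3←I1
[5] I2 dispatched to IntU
[6] I2 operands ready
[7] I2 complete
[8] R0←I2
[9] I3 dispatched to AddU
[10] I3 operands ready, I4 dispatched to IntU
[12] I3 complete
[13] R0←I3
[14] I4 operands ready, I5 dispatched to AddU
[15] I4 complete, I5 operands ready
[16] R1←I4
[17] I5 complete
[18] R2←I5
[19] I6 dispatched to AddU
[20] I6 operands ready
[22] I6 complete
[23] R0←I6

cycle = 10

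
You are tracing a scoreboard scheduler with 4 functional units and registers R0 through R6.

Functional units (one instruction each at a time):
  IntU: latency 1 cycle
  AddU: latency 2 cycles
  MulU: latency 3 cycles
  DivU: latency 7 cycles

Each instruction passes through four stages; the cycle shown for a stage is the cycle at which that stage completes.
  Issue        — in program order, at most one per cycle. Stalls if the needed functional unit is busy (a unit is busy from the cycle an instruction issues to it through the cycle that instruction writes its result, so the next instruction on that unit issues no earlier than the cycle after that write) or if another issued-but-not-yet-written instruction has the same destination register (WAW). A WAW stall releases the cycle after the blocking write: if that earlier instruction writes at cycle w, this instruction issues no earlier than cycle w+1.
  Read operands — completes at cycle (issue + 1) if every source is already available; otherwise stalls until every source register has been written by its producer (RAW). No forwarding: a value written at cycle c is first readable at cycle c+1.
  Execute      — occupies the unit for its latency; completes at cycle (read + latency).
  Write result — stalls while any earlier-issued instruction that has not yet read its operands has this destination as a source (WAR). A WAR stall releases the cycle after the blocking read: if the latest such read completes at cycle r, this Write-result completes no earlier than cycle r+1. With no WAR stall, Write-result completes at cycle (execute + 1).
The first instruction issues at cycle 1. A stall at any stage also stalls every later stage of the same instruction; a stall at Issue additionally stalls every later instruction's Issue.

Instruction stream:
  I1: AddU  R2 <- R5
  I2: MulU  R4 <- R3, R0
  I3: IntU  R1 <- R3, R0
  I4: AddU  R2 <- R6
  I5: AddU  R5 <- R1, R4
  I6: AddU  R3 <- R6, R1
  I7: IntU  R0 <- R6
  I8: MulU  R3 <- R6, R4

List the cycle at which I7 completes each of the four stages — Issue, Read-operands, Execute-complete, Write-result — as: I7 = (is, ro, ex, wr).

  I1 | 1 | 2 | 4 | 5
  I2 | 2 | 3 | 6 | 7
  I3 | 3 | 4 | 5 | 6
  I4 | 6 | 7 | 9 | 10   struct: AddU busy until I1 writes@5
  I5 | 11 | 12 | 14 | 15   struct: AddU busy until I4 writes@10
  I6 | 16 | 17 | 19 | 20   struct: AddU busy until I5 writes@15
  I7 | 17 | 18 | 19 | 20
  I8 | 21 | 22 | 25 | 26   WAW R3: wait I6 write@20

I7 = (17, 18, 19, 20)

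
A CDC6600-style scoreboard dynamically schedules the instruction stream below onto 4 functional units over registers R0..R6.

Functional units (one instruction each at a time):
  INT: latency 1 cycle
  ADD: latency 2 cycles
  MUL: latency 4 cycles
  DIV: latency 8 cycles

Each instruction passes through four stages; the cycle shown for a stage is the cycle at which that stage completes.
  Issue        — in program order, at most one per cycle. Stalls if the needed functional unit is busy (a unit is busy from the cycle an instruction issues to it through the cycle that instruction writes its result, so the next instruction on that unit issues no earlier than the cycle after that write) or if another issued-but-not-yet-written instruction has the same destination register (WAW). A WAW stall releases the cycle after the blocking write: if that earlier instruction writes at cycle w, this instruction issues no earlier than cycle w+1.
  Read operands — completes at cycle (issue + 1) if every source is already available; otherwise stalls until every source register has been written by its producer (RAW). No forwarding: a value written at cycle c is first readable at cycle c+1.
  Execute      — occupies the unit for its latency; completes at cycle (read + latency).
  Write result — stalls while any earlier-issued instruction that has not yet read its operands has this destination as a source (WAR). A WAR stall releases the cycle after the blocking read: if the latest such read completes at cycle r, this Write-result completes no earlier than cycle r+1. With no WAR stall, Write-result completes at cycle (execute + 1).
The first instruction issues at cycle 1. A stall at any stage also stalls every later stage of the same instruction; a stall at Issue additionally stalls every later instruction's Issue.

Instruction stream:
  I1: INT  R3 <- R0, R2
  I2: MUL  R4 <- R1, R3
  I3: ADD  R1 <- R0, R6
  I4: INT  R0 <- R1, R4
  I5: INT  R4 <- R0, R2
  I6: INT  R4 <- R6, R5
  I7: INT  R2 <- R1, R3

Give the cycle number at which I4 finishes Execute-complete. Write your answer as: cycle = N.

cycle = 12

[1] I1→INT
[2] I1 RO, I2→MUL
[3] I1 EX, I3→ADD
[4] I1 WR R3, I3 RO
[5] I2 RO, I4→INT
[6] I3 EX
[7] I3 WR R1
[9] I2 EX
[10] I2 WR R4
[11] I4 RO
[12] I4 EX
[13] I4 WR R0
[14] I5→INT
[15] I5 RO
[16] I5 EX
[17] I5 WR R4
[18] I6→INT
[19] I6 RO
[20] I6 EX
[21] I6 WR R4
[22] I7→INT
[23] I7 RO
[24] I7 EX
[25] I7 WR R2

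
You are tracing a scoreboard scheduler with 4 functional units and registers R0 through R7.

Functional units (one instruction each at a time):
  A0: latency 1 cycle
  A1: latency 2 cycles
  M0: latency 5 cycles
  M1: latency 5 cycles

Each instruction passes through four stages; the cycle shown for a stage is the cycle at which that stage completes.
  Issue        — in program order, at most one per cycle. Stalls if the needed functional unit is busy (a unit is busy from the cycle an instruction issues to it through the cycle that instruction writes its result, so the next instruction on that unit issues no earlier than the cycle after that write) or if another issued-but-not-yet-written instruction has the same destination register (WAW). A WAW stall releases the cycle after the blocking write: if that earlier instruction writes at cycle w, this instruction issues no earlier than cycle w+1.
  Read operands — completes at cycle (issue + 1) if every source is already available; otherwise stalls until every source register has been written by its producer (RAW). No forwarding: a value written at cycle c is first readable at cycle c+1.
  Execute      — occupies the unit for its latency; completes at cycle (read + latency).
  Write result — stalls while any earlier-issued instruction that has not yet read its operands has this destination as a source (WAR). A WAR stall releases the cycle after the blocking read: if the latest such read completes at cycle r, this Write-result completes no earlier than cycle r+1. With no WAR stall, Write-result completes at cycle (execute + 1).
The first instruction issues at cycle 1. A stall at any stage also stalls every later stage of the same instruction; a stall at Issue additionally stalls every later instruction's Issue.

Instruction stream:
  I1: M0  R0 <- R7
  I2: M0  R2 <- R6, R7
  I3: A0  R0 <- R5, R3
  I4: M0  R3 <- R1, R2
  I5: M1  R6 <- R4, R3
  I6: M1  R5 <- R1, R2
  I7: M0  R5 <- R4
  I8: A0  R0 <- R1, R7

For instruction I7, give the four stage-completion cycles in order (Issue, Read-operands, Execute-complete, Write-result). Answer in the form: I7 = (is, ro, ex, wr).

I7 = (40, 41, 46, 47)

[1] issue I1 (M0)
[2] I1 read-ops
[7] I1 finished on M0
[8] I1→R0
[9] issue I2 (M0)
[10] I2 read-ops | issue I3 (A0)
[11] I3 read-ops
[12] I3 finished on A0
[13] I3→R0
[15] I2 finished on M0
[16] I2→R2
[17] issue I4 (M0)
[18] I4 read-ops | issue I5 (M1)
[23] I4 finished on M0
[24] I4→R3
[25] I5 read-ops
[30] I5 finished on M1
[31] I5→R6
[32] issue I6 (M1)
[33] I6 read-ops
[38] I6 finished on M1
[39] I6→R5
[40] issue I7 (M0)
[41] I7 read-ops | issue I8 (A0)
[42] I8 read-ops
[43] I8 finished on A0
[44] I8→R0
[46] I7 finished on M0
[47] I7→R5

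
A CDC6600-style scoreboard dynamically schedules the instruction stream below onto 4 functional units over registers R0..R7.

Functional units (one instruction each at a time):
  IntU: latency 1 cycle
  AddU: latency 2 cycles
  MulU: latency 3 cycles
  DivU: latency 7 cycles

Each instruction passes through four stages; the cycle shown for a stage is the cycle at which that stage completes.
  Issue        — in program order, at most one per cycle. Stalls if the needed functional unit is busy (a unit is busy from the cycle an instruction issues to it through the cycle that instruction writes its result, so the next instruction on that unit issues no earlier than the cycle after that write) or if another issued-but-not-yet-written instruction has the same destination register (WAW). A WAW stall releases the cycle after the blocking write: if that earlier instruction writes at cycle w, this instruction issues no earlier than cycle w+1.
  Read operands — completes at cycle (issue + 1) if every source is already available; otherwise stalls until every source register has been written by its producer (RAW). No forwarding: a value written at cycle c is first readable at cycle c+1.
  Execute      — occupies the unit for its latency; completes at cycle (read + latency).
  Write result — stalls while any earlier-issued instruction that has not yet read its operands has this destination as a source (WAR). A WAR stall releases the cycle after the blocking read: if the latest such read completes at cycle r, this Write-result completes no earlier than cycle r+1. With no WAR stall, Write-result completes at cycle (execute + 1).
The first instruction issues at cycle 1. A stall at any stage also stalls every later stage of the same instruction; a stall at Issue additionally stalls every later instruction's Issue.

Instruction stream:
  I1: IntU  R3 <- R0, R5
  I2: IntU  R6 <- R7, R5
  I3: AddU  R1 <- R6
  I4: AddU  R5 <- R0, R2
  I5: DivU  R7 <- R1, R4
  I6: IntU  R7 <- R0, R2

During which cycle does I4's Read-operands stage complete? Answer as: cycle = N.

cycle = 14

  I1 | 1 | 2 | 3 | 4
  I2 | 5 | 6 | 7 | 8   struct: IntU busy until I1 writes@4
  I3 | 6 | 9 | 11 | 12   RAW R6: wait I2 write@8
  I4 | 13 | 14 | 16 | 17   struct: AddU busy until I3 writes@12
  I5 | 14 | 15 | 22 | 23
  I6 | 24 | 25 | 26 | 27   WAW R7: wait I5 write@23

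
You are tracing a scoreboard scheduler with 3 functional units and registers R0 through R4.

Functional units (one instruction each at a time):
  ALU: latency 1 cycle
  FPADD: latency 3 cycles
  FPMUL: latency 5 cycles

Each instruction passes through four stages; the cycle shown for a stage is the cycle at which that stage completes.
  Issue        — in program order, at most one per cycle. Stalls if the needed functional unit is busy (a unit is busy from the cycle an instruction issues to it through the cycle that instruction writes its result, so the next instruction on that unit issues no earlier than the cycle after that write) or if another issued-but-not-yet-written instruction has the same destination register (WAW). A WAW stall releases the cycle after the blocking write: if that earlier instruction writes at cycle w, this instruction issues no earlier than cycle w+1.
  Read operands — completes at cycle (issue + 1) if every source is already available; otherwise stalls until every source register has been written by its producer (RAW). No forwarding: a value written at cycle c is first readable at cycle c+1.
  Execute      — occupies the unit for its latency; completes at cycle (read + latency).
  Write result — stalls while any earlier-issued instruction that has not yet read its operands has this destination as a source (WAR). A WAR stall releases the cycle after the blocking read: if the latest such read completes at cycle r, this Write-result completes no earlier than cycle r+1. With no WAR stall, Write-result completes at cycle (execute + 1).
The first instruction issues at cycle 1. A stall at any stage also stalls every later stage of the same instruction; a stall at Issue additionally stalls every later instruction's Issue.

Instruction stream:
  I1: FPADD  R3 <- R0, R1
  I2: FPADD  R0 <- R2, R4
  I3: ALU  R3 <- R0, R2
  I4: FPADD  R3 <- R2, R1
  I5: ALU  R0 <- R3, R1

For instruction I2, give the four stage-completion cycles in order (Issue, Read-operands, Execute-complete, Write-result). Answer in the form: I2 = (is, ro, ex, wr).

cycle 1: issue I1 (FPADD)
cycle 2: I1 read-ops
cycle 5: I1 finished on FPADD
cycle 6: I1→R3
cycle 7: issue I2 (FPADD)
cycle 8: I2 read-ops; issue I3 (ALU)
cycle 11: I2 finished on FPADD
cycle 12: I2→R0
cycle 13: I3 read-ops
cycle 14: I3 finished on ALU
cycle 15: I3→R3
cycle 16: issue I4 (FPADD)
cycle 17: I4 read-ops; issue I5 (ALU)
cycle 20: I4 finished on FPADD
cycle 21: I4→R3
cycle 22: I5 read-ops
cycle 23: I5 finished on ALU
cycle 24: I5→R0

I2 = (7, 8, 11, 12)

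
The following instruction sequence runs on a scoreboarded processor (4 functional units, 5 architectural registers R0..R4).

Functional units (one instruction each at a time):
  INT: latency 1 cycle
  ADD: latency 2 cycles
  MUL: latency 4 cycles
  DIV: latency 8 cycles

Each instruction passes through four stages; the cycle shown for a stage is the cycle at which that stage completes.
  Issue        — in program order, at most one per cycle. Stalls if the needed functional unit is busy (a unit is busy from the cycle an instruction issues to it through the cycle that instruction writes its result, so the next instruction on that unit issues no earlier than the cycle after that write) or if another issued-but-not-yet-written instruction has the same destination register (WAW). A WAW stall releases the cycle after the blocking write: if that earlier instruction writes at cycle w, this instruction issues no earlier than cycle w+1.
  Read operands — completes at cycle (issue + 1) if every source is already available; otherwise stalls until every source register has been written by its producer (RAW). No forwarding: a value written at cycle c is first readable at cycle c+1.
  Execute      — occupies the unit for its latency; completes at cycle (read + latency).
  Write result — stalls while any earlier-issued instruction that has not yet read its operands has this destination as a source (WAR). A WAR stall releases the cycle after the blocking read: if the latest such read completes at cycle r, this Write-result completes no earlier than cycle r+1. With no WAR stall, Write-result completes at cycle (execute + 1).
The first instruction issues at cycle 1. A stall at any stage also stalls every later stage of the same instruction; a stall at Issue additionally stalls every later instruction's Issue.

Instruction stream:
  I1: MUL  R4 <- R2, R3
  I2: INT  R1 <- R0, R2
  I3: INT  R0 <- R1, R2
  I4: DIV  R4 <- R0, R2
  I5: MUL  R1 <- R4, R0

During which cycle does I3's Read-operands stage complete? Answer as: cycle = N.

[I1] 1/2/6/7
[I2] 2/3/4/5
[I3] 6/7/8/9  (struct: INT busy until I2 writes@5)
[I4] 8/10/18/19  (WAW R4: wait I1 write@7; RAW R0: wait I3 write@9)
[I5] 9/20/24/25  (RAW R4: wait I4 write@19)

cycle = 7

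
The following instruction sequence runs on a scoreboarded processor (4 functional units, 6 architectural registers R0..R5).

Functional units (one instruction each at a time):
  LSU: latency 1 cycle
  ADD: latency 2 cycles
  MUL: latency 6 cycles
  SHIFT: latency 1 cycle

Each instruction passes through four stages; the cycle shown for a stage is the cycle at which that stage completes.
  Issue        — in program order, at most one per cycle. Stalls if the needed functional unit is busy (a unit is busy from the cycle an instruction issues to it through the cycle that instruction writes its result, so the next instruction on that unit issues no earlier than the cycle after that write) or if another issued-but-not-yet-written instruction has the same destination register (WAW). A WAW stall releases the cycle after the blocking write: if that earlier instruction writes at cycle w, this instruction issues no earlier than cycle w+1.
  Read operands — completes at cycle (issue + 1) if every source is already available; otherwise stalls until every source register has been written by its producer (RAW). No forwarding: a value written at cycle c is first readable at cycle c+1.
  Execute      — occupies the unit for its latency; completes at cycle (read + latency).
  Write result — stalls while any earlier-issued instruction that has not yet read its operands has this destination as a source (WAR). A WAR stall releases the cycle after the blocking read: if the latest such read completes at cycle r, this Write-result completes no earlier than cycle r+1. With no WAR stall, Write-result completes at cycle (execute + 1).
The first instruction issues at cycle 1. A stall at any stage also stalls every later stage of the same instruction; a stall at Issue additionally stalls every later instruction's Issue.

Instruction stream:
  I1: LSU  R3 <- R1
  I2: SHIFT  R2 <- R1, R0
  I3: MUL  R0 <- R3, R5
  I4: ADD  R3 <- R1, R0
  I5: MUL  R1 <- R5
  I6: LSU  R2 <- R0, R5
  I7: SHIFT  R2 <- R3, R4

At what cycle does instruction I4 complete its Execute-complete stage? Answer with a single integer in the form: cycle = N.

  I1 | 1 | 2 | 3 | 4
  I2 | 2 | 3 | 4 | 5
  I3 | 3 | 5 | 11 | 12   RAW R3: wait I1 write@4
  I4 | 5 | 13 | 15 | 16   WAW R3: wait I1 write@4 · RAW R0: wait I3 write@12
  I5 | 13 | 14 | 20 | 21   struct: MUL busy until I3 writes@12
  I6 | 14 | 15 | 16 | 17
  I7 | 18 | 19 | 20 | 21   WAW R2: wait I6 write@17

cycle = 15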